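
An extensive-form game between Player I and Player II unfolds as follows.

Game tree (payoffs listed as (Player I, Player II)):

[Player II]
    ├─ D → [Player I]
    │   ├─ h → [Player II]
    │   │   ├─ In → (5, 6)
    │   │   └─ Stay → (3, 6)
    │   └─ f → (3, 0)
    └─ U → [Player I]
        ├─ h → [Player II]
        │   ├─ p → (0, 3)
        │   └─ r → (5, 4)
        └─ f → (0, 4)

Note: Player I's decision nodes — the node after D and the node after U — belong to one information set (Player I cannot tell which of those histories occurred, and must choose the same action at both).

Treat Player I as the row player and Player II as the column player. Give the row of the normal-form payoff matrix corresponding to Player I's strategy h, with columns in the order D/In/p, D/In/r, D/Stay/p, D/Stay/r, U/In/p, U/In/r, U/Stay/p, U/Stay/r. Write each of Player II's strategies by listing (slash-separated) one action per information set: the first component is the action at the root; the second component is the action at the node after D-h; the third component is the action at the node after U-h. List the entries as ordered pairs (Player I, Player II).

vs D/In/p: Player II plays D → Player I plays h at [D] → Player II plays In at [D-h] → (5, 6)
vs D/In/r: Player II plays D → Player I plays h at [D] → Player II plays In at [D-h] → (5, 6)
vs D/Stay/p: Player II plays D → Player I plays h at [D] → Player II plays Stay at [D-h] → (3, 6)
vs D/Stay/r: Player II plays D → Player I plays h at [D] → Player II plays Stay at [D-h] → (3, 6)
vs U/In/p: Player II plays U → Player I plays h at [U] → Player II plays p at [U-h] → (0, 3)
vs U/In/r: Player II plays U → Player I plays h at [U] → Player II plays r at [U-h] → (5, 4)
vs U/Stay/p: Player II plays U → Player I plays h at [U] → Player II plays p at [U-h] → (0, 3)
vs U/Stay/r: Player II plays U → Player I plays h at [U] → Player II plays r at [U-h] → (5, 4)

(5,6) (5,6) (3,6) (3,6) (0,3) (5,4) (0,3) (5,4)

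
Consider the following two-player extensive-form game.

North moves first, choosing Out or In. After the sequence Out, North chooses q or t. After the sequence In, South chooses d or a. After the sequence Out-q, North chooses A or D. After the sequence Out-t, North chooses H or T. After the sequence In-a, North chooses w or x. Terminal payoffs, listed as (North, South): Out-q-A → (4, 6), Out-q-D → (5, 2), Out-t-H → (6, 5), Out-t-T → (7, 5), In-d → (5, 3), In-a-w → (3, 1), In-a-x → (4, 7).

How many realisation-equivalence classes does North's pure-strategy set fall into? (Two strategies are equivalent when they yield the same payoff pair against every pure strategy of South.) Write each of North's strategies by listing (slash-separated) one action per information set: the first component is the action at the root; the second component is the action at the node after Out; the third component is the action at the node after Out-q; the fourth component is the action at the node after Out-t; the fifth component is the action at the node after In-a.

6

North has 32 pure strategies: Out/q/A/H/w, Out/q/A/H/x, Out/q/A/T/w, Out/q/A/T/x, Out/q/D/H/w, Out/q/D/H/x, Out/q/D/T/w, Out/q/D/T/x, Out/t/A/H/w, Out/t/A/H/x, Out/t/A/T/w, Out/t/A/T/x, Out/t/D/H/w, Out/t/D/H/x, Out/t/D/T/w, Out/t/D/T/x, In/q/A/H/w, In/q/A/H/x, In/q/A/T/w, In/q/A/T/x, In/q/D/H/w, In/q/D/H/x, In/q/D/T/w, In/q/D/T/x, In/t/A/H/w, In/t/A/H/x, In/t/A/T/w, In/t/A/T/x, In/t/D/H/w, In/t/D/H/x, In/t/D/T/w, In/t/D/T/x. Columns: d, a.
{Out/q/A/H/w, Out/q/A/H/x, Out/q/A/T/w, Out/q/A/T/x} → row (4,6) (4,6)
{Out/q/D/H/w, Out/q/D/H/x, Out/q/D/T/w, Out/q/D/T/x} → row (5,2) (5,2)
{Out/t/A/H/w, Out/t/A/H/x, Out/t/D/H/w, Out/t/D/H/x} → row (6,5) (6,5)
{Out/t/A/T/w, Out/t/A/T/x, Out/t/D/T/w, Out/t/D/T/x} → row (7,5) (7,5)
{In/q/A/H/w, In/q/A/T/w, In/q/D/H/w, In/q/D/T/w, In/t/A/H/w, In/t/A/T/w, In/t/D/H/w, In/t/D/T/w} → row (5,3) (3,1)
{In/q/A/H/x, In/q/A/T/x, In/q/D/H/x, In/q/D/T/x, In/t/A/H/x, In/t/A/T/x, In/t/D/H/x, In/t/D/T/x} → row (5,3) (4,7)
That's 6 distinct rows out of 32 strategies.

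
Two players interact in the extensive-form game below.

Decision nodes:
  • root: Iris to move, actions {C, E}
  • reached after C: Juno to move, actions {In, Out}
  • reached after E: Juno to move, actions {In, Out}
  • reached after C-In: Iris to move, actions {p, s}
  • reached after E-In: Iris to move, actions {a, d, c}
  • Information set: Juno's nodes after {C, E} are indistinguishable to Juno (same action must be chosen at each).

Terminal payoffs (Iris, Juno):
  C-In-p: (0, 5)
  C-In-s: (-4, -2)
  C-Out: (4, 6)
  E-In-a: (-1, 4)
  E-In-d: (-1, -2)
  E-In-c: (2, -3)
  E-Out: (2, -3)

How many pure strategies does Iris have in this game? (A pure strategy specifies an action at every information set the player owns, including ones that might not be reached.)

Iris owns the root with actions {C, E} — two choices.
Iris owns the node after C-In with actions {p, s} — two choices.
Iris owns the node after E-In with actions {a, d, c} — three choices.
A pure strategy fixes one action at each information set independently, so the count is the product 2 × 2 × 3 = 12.
(For reference, Juno has 2 pure strategies, giving a 12×2 normal-form matrix.)

12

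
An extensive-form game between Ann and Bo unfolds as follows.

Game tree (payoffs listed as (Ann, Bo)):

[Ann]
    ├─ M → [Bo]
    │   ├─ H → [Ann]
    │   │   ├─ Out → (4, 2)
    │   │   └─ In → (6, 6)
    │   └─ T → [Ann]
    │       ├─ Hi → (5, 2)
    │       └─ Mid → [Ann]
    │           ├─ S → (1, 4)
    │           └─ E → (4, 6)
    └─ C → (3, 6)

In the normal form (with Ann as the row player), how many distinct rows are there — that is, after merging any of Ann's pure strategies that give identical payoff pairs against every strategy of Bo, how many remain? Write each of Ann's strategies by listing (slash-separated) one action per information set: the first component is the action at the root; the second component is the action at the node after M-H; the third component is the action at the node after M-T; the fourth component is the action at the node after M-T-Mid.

7

Ann has 16 pure strategies: M/Out/Hi/S, M/Out/Hi/E, M/Out/Mid/S, M/Out/Mid/E, M/In/Hi/S, M/In/Hi/E, M/In/Mid/S, M/In/Mid/E, C/Out/Hi/S, C/Out/Hi/E, C/Out/Mid/S, C/Out/Mid/E, C/In/Hi/S, C/In/Hi/E, C/In/Mid/S, C/In/Mid/E. Columns: H, T.
{M/Out/Hi/S, M/Out/Hi/E} → row (4,2) (5,2)
{M/Out/Mid/S} → row (4,2) (1,4)
{M/Out/Mid/E} → row (4,2) (4,6)
{M/In/Hi/S, M/In/Hi/E} → row (6,6) (5,2)
{M/In/Mid/S} → row (6,6) (1,4)
{M/In/Mid/E} → row (6,6) (4,6)
{C/Out/Hi/S, C/Out/Hi/E, C/Out/Mid/S, C/Out/Mid/E, C/In/Hi/S, C/In/Hi/E, C/In/Mid/S, C/In/Mid/E} → row (3,6) (3,6)
That's 7 distinct rows out of 16 strategies.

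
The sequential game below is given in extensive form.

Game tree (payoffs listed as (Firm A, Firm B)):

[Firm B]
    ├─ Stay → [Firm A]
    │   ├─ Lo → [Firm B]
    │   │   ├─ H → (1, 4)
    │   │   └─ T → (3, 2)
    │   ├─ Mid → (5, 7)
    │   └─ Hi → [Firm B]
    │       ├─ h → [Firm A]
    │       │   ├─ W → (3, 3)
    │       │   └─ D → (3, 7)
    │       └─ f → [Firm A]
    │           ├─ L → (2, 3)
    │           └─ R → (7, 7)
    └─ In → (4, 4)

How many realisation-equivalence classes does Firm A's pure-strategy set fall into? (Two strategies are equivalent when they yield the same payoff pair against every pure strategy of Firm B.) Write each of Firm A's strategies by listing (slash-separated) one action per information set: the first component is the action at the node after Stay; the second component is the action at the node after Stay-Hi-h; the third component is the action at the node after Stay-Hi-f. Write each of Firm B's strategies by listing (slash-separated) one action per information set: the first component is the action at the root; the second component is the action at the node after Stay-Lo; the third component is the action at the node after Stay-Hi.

6

Firm A has 12 pure strategies: Lo/W/L, Lo/W/R, Lo/D/L, Lo/D/R, Mid/W/L, Mid/W/R, Mid/D/L, Mid/D/R, Hi/W/L, Hi/W/R, Hi/D/L, Hi/D/R. Columns: Stay/H/h, Stay/H/f, Stay/T/h, Stay/T/f, In/H/h, In/H/f, In/T/h, In/T/f.
{Lo/W/L, Lo/W/R, Lo/D/L, Lo/D/R} → row (1,4) (1,4) (3,2) (3,2) (4,4) (4,4) (4,4) (4,4)
{Mid/W/L, Mid/W/R, Mid/D/L, Mid/D/R} → row (5,7) (5,7) (5,7) (5,7) (4,4) (4,4) (4,4) (4,4)
{Hi/W/L} → row (3,3) (2,3) (3,3) (2,3) (4,4) (4,4) (4,4) (4,4)
{Hi/W/R} → row (3,3) (7,7) (3,3) (7,7) (4,4) (4,4) (4,4) (4,4)
{Hi/D/L} → row (3,7) (2,3) (3,7) (2,3) (4,4) (4,4) (4,4) (4,4)
{Hi/D/R} → row (3,7) (7,7) (3,7) (7,7) (4,4) (4,4) (4,4) (4,4)
That's 6 distinct rows out of 12 strategies.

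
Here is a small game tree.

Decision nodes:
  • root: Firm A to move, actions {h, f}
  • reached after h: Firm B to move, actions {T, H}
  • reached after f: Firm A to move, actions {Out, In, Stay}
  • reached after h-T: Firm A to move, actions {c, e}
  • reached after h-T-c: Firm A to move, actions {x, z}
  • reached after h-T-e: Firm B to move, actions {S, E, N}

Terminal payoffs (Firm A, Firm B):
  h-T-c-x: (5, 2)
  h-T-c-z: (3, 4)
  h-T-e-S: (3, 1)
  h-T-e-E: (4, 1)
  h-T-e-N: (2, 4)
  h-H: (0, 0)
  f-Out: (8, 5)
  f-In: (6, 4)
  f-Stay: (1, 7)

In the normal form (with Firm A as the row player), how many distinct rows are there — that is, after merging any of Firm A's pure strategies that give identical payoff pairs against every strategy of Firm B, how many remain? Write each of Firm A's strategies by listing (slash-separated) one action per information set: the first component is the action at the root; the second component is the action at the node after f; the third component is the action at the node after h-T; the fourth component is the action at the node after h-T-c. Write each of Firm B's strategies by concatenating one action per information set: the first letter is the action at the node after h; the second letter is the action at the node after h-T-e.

Firm A has 24 pure strategies: h/Out/c/x, h/Out/c/z, h/Out/e/x, h/Out/e/z, h/In/c/x, h/In/c/z, h/In/e/x, h/In/e/z, h/Stay/c/x, h/Stay/c/z, h/Stay/e/x, h/Stay/e/z, f/Out/c/x, f/Out/c/z, f/Out/e/x, f/Out/e/z, f/In/c/x, f/In/c/z, f/In/e/x, f/In/e/z, f/Stay/c/x, f/Stay/c/z, f/Stay/e/x, f/Stay/e/z. Columns: TS, TE, TN, HS, HE, HN.
{h/Out/c/x, h/In/c/x, h/Stay/c/x} → row (5,2) (5,2) (5,2) (0,0) (0,0) (0,0)
{h/Out/c/z, h/In/c/z, h/Stay/c/z} → row (3,4) (3,4) (3,4) (0,0) (0,0) (0,0)
{h/Out/e/x, h/Out/e/z, h/In/e/x, h/In/e/z, h/Stay/e/x, h/Stay/e/z} → row (3,1) (4,1) (2,4) (0,0) (0,0) (0,0)
{f/Out/c/x, f/Out/c/z, f/Out/e/x, f/Out/e/z} → row (8,5) (8,5) (8,5) (8,5) (8,5) (8,5)
{f/In/c/x, f/In/c/z, f/In/e/x, f/In/e/z} → row (6,4) (6,4) (6,4) (6,4) (6,4) (6,4)
{f/Stay/c/x, f/Stay/c/z, f/Stay/e/x, f/Stay/e/z} → row (1,7) (1,7) (1,7) (1,7) (1,7) (1,7)
That's 6 distinct rows out of 24 strategies.

6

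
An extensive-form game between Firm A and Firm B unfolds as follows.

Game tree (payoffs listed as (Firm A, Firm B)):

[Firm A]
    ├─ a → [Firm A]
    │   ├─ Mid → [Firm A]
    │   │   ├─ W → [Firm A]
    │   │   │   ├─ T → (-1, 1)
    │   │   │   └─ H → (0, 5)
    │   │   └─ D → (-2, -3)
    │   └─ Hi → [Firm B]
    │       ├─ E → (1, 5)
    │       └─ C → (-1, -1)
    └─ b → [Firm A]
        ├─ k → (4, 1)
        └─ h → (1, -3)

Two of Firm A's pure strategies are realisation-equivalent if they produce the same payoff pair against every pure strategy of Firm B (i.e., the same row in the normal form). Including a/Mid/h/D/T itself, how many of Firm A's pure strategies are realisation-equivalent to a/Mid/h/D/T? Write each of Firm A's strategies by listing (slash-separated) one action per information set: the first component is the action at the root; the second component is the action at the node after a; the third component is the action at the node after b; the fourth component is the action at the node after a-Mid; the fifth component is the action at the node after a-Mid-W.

Row for a/Mid/h/D/T (columns E, C): (-2,-3) (-2,-3).
Under a/Mid/h/D/T, Firm A's choice at the node after b and at the node after a-Mid-W can never be reached regardless of what Firm B does, so varying those choices leaves every outcome unchanged.
Holding the reachable choices fixed and varying the unreachable ones freely already gives 2 × 2 = 4 equivalent strategies.
No other strategy reproduces this row, so those 4 are the full class: a/Mid/k/D/T, a/Mid/k/D/H, a/Mid/h/D/T, a/Mid/h/D/H.

4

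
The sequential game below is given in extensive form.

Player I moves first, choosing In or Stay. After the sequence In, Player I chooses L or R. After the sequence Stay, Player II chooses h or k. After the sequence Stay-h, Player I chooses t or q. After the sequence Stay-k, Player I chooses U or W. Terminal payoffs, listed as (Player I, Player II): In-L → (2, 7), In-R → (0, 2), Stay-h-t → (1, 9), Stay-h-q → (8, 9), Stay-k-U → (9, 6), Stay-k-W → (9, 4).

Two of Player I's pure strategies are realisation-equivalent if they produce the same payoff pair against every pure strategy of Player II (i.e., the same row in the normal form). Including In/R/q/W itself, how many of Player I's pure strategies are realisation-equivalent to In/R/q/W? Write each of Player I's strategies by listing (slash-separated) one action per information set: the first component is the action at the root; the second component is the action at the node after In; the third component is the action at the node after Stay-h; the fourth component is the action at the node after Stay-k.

4

Row for In/R/q/W (columns h, k): (0,2) (0,2).
Under In/R/q/W, Player I's choice at the node after Stay-h and at the node after Stay-k can never be reached regardless of what Player II does, so varying those choices leaves every outcome unchanged.
Holding the reachable choices fixed and varying the unreachable ones freely already gives 2 × 2 = 4 equivalent strategies.
No other strategy reproduces this row, so those 4 are the full class: In/R/t/U, In/R/t/W, In/R/q/U, In/R/q/W.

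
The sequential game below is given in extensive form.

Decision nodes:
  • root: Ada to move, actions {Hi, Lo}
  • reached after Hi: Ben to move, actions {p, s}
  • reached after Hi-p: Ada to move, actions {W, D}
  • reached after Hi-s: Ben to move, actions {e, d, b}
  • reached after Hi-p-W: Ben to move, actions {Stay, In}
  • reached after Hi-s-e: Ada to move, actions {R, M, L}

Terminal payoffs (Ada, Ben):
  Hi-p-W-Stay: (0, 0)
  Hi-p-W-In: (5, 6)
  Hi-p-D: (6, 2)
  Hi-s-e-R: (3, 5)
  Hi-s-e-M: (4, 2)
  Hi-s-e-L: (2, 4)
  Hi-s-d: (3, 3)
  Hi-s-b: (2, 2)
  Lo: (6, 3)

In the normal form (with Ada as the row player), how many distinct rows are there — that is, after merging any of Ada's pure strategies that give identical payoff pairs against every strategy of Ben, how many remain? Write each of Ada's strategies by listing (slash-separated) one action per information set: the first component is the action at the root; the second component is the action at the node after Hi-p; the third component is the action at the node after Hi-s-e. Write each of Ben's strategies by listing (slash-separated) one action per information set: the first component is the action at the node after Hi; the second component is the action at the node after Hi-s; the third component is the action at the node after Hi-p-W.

7

Ada has 12 pure strategies: Hi/W/R, Hi/W/M, Hi/W/L, Hi/D/R, Hi/D/M, Hi/D/L, Lo/W/R, Lo/W/M, Lo/W/L, Lo/D/R, Lo/D/M, Lo/D/L. Columns: p/e/Stay, p/e/In, p/d/Stay, p/d/In, p/b/Stay, p/b/In, s/e/Stay, s/e/In, s/d/Stay, s/d/In, s/b/Stay, s/b/In.
{Hi/W/R} → row (0,0) (5,6) (0,0) (5,6) (0,0) (5,6) (3,5) (3,5) (3,3) (3,3) (2,2) (2,2)
{Hi/W/M} → row (0,0) (5,6) (0,0) (5,6) (0,0) (5,6) (4,2) (4,2) (3,3) (3,3) (2,2) (2,2)
{Hi/W/L} → row (0,0) (5,6) (0,0) (5,6) (0,0) (5,6) (2,4) (2,4) (3,3) (3,3) (2,2) (2,2)
{Hi/D/R} → row (6,2) (6,2) (6,2) (6,2) (6,2) (6,2) (3,5) (3,5) (3,3) (3,3) (2,2) (2,2)
{Hi/D/M} → row (6,2) (6,2) (6,2) (6,2) (6,2) (6,2) (4,2) (4,2) (3,3) (3,3) (2,2) (2,2)
{Hi/D/L} → row (6,2) (6,2) (6,2) (6,2) (6,2) (6,2) (2,4) (2,4) (3,3) (3,3) (2,2) (2,2)
{Lo/W/R, Lo/W/M, Lo/W/L, Lo/D/R, Lo/D/M, Lo/D/L} → row (6,3) (6,3) (6,3) (6,3) (6,3) (6,3) (6,3) (6,3) (6,3) (6,3) (6,3) (6,3)
That's 7 distinct rows out of 12 strategies.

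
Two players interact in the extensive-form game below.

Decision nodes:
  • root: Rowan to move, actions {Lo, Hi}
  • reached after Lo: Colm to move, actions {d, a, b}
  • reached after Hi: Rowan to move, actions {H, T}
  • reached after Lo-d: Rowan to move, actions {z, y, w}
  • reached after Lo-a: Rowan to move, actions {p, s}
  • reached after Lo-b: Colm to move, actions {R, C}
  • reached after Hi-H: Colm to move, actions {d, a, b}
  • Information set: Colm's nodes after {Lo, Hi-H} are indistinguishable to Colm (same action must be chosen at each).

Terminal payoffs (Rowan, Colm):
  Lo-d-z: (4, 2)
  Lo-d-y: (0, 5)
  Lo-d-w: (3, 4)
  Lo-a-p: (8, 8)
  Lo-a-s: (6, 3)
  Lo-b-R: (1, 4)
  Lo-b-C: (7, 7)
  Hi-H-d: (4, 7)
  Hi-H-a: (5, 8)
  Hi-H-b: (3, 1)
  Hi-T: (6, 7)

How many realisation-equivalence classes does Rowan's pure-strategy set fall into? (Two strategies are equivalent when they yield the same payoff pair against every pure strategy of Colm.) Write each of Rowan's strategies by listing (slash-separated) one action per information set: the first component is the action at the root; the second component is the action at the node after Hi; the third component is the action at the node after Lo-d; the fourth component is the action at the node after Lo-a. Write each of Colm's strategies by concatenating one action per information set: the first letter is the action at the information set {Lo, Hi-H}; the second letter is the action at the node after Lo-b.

8

Rowan has 24 pure strategies: Lo/H/z/p, Lo/H/z/s, Lo/H/y/p, Lo/H/y/s, Lo/H/w/p, Lo/H/w/s, Lo/T/z/p, Lo/T/z/s, Lo/T/y/p, Lo/T/y/s, Lo/T/w/p, Lo/T/w/s, Hi/H/z/p, Hi/H/z/s, Hi/H/y/p, Hi/H/y/s, Hi/H/w/p, Hi/H/w/s, Hi/T/z/p, Hi/T/z/s, Hi/T/y/p, Hi/T/y/s, Hi/T/w/p, Hi/T/w/s. Columns: dR, dC, aR, aC, bR, bC.
{Lo/H/z/p, Lo/T/z/p} → row (4,2) (4,2) (8,8) (8,8) (1,4) (7,7)
{Lo/H/z/s, Lo/T/z/s} → row (4,2) (4,2) (6,3) (6,3) (1,4) (7,7)
{Lo/H/y/p, Lo/T/y/p} → row (0,5) (0,5) (8,8) (8,8) (1,4) (7,7)
{Lo/H/y/s, Lo/T/y/s} → row (0,5) (0,5) (6,3) (6,3) (1,4) (7,7)
{Lo/H/w/p, Lo/T/w/p} → row (3,4) (3,4) (8,8) (8,8) (1,4) (7,7)
{Lo/H/w/s, Lo/T/w/s} → row (3,4) (3,4) (6,3) (6,3) (1,4) (7,7)
{Hi/H/z/p, Hi/H/z/s, Hi/H/y/p, Hi/H/y/s, Hi/H/w/p, Hi/H/w/s} → row (4,7) (4,7) (5,8) (5,8) (3,1) (3,1)
{Hi/T/z/p, Hi/T/z/s, Hi/T/y/p, Hi/T/y/s, Hi/T/w/p, Hi/T/w/s} → row (6,7) (6,7) (6,7) (6,7) (6,7) (6,7)
That's 8 distinct rows out of 24 strategies.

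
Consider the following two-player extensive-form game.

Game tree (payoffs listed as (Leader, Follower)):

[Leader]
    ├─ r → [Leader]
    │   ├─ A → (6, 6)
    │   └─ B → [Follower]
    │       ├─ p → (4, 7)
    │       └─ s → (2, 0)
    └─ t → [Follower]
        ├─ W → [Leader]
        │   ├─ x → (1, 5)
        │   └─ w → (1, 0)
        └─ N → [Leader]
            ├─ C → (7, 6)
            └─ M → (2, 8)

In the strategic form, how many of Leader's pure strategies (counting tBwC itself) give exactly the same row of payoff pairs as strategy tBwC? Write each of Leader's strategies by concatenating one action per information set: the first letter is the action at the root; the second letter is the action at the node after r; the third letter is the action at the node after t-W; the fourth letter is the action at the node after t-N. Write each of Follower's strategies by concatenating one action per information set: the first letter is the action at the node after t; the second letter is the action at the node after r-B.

Row for tBwC (columns Wp, Ws, Np, Ns): (1,0) (1,0) (7,6) (7,6).
Under tBwC, Leader's choice at the node after r can never be reached regardless of what Follower does, so varying those choices leaves every outcome unchanged.
Holding the reachable choices fixed and varying the unreachable one freely already gives 2 equivalent strategies.
No other strategy reproduces this row, so those 2 are the full class: tAwC, tBwC.

2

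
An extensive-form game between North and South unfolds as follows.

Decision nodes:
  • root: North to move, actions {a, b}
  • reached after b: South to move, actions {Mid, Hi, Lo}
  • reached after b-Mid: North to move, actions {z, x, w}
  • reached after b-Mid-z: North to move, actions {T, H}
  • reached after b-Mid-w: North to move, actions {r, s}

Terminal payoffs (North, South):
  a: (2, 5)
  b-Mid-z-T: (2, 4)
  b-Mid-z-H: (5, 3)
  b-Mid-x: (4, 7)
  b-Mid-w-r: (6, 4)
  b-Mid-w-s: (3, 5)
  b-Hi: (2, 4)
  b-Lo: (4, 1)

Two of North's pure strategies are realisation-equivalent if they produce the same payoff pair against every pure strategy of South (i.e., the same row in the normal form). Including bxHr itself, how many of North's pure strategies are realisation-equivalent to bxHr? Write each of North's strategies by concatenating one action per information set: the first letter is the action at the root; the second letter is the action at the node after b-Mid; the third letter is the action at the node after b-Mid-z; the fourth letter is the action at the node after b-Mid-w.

Row for bxHr (columns Mid, Hi, Lo): (4,7) (2,4) (4,1).
Under bxHr, North's choice at the node after b-Mid-z and at the node after b-Mid-w can never be reached regardless of what South does, so varying those choices leaves every outcome unchanged.
Holding the reachable choices fixed and varying the unreachable ones freely already gives 2 × 2 = 4 equivalent strategies.
No other strategy reproduces this row, so those 4 are the full class: bxTr, bxTs, bxHr, bxHs.

4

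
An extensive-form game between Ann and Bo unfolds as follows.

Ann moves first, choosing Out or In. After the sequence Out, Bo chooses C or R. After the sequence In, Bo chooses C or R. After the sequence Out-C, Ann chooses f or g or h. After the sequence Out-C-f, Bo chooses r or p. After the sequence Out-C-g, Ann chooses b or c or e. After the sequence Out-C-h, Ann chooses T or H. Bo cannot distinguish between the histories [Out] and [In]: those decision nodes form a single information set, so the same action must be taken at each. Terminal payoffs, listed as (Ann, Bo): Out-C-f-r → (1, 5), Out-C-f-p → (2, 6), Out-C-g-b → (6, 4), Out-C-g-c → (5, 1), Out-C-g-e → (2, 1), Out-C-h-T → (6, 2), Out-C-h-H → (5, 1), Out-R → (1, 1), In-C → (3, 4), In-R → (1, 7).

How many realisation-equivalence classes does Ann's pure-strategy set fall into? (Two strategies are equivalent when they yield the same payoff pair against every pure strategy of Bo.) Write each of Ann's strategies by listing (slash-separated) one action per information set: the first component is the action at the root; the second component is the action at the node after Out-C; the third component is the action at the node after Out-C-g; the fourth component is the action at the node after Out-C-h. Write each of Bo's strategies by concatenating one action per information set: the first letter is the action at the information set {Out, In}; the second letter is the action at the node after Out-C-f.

Ann has 36 pure strategies: Out/f/b/T, Out/f/b/H, Out/f/c/T, Out/f/c/H, Out/f/e/T, Out/f/e/H, Out/g/b/T, Out/g/b/H, Out/g/c/T, Out/g/c/H, Out/g/e/T, Out/g/e/H, Out/h/b/T, Out/h/b/H, Out/h/c/T, Out/h/c/H, Out/h/e/T, Out/h/e/H, In/f/b/T, In/f/b/H, In/f/c/T, In/f/c/H, In/f/e/T, In/f/e/H, In/g/b/T, In/g/b/H, In/g/c/T, In/g/c/H, In/g/e/T, In/g/e/H, In/h/b/T, In/h/b/H, In/h/c/T, In/h/c/H, In/h/e/T, In/h/e/H. Columns: Cr, Cp, Rr, Rp.
{Out/f/b/T, Out/f/b/H, Out/f/c/T, Out/f/c/H, Out/f/e/T, Out/f/e/H} → row (1,5) (2,6) (1,1) (1,1)
{Out/g/b/T, Out/g/b/H} → row (6,4) (6,4) (1,1) (1,1)
{Out/g/c/T, Out/g/c/H, Out/h/b/H, Out/h/c/H, Out/h/e/H} → row (5,1) (5,1) (1,1) (1,1)
{Out/g/e/T, Out/g/e/H} → row (2,1) (2,1) (1,1) (1,1)
{Out/h/b/T, Out/h/c/T, Out/h/e/T} → row (6,2) (6,2) (1,1) (1,1)
{In/f/b/T, In/f/b/H, In/f/c/T, In/f/c/H, In/f/e/T, In/f/e/H, In/g/b/T, In/g/b/H, In/g/c/T, In/g/c/H, In/g/e/T, In/g/e/H, In/h/b/T, In/h/b/H, In/h/c/T, In/h/c/H, In/h/e/T, In/h/e/H} → row (3,4) (3,4) (1,7) (1,7)
That's 6 distinct rows out of 36 strategies.

6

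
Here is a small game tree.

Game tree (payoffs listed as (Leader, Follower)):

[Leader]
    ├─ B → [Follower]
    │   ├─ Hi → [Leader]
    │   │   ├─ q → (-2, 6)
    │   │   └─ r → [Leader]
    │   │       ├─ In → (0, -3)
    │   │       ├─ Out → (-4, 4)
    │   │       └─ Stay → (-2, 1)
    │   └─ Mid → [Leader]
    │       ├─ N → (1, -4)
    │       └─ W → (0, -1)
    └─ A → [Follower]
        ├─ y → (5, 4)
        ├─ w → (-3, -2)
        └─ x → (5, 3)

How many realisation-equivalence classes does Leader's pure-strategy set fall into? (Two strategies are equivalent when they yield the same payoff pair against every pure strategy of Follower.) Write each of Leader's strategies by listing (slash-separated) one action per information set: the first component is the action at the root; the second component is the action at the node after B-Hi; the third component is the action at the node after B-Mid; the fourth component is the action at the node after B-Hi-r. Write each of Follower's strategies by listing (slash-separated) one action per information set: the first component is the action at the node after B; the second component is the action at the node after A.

Leader has 24 pure strategies: B/q/N/In, B/q/N/Out, B/q/N/Stay, B/q/W/In, B/q/W/Out, B/q/W/Stay, B/r/N/In, B/r/N/Out, B/r/N/Stay, B/r/W/In, B/r/W/Out, B/r/W/Stay, A/q/N/In, A/q/N/Out, A/q/N/Stay, A/q/W/In, A/q/W/Out, A/q/W/Stay, A/r/N/In, A/r/N/Out, A/r/N/Stay, A/r/W/In, A/r/W/Out, A/r/W/Stay. Columns: Hi/y, Hi/w, Hi/x, Mid/y, Mid/w, Mid/x.
{B/q/N/In, B/q/N/Out, B/q/N/Stay} → row (-2,6) (-2,6) (-2,6) (1,-4) (1,-4) (1,-4)
{B/q/W/In, B/q/W/Out, B/q/W/Stay} → row (-2,6) (-2,6) (-2,6) (0,-1) (0,-1) (0,-1)
{B/r/N/In} → row (0,-3) (0,-3) (0,-3) (1,-4) (1,-4) (1,-4)
{B/r/N/Out} → row (-4,4) (-4,4) (-4,4) (1,-4) (1,-4) (1,-4)
{B/r/N/Stay} → row (-2,1) (-2,1) (-2,1) (1,-4) (1,-4) (1,-4)
{B/r/W/In} → row (0,-3) (0,-3) (0,-3) (0,-1) (0,-1) (0,-1)
{B/r/W/Out} → row (-4,4) (-4,4) (-4,4) (0,-1) (0,-1) (0,-1)
{B/r/W/Stay} → row (-2,1) (-2,1) (-2,1) (0,-1) (0,-1) (0,-1)
{A/q/N/In, A/q/N/Out, A/q/N/Stay, A/q/W/In, A/q/W/Out, A/q/W/Stay, A/r/N/In, A/r/N/Out, A/r/N/Stay, A/r/W/In, A/r/W/Out, A/r/W/Stay} → row (5,4) (-3,-2) (5,3) (5,4) (-3,-2) (5,3)
That's 9 distinct rows out of 24 strategies.

9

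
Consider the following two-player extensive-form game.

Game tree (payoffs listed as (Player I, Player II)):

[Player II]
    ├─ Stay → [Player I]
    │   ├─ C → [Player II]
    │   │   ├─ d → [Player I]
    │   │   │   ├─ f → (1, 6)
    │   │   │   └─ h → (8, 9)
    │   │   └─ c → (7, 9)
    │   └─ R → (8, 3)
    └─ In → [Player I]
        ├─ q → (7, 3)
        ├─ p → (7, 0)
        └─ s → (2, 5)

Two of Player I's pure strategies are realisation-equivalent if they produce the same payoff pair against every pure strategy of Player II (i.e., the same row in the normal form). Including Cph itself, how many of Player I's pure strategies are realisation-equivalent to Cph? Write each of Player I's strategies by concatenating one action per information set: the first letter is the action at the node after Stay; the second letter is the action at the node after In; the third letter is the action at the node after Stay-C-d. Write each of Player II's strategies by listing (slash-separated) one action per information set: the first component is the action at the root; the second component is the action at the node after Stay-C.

Row for Cph (columns Stay/d, Stay/c, In/d, In/c): (8,9) (7,9) (7,0) (7,0).
Every one of Player I's information sets is on the play path for some reply by Player II when Player I follows Cph.
Changing the action at any of them therefore changes at least one column, so only Cph itself gives this row.

1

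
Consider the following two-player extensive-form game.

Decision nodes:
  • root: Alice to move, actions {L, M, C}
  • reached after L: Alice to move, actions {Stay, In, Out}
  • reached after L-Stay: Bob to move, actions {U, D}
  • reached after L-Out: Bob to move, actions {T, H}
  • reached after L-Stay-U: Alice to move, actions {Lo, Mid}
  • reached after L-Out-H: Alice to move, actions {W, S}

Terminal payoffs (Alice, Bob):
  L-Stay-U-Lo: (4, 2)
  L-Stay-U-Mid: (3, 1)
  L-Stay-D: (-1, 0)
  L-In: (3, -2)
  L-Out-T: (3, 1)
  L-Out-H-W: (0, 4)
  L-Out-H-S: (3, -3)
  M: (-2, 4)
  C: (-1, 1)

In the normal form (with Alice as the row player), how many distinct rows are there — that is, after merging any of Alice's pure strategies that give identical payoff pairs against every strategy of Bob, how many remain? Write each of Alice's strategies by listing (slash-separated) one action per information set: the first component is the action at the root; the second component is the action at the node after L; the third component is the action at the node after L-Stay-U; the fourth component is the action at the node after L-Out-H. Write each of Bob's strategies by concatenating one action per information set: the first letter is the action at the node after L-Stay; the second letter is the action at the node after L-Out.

Alice has 36 pure strategies: L/Stay/Lo/W, L/Stay/Lo/S, L/Stay/Mid/W, L/Stay/Mid/S, L/In/Lo/W, L/In/Lo/S, L/In/Mid/W, L/In/Mid/S, L/Out/Lo/W, L/Out/Lo/S, L/Out/Mid/W, L/Out/Mid/S, M/Stay/Lo/W, M/Stay/Lo/S, M/Stay/Mid/W, M/Stay/Mid/S, M/In/Lo/W, M/In/Lo/S, M/In/Mid/W, M/In/Mid/S, M/Out/Lo/W, M/Out/Lo/S, M/Out/Mid/W, M/Out/Mid/S, C/Stay/Lo/W, C/Stay/Lo/S, C/Stay/Mid/W, C/Stay/Mid/S, C/In/Lo/W, C/In/Lo/S, C/In/Mid/W, C/In/Mid/S, C/Out/Lo/W, C/Out/Lo/S, C/Out/Mid/W, C/Out/Mid/S. Columns: UT, UH, DT, DH.
{L/Stay/Lo/W, L/Stay/Lo/S} → row (4,2) (4,2) (-1,0) (-1,0)
{L/Stay/Mid/W, L/Stay/Mid/S} → row (3,1) (3,1) (-1,0) (-1,0)
{L/In/Lo/W, L/In/Lo/S, L/In/Mid/W, L/In/Mid/S} → row (3,-2) (3,-2) (3,-2) (3,-2)
{L/Out/Lo/W, L/Out/Mid/W} → row (3,1) (0,4) (3,1) (0,4)
{L/Out/Lo/S, L/Out/Mid/S} → row (3,1) (3,-3) (3,1) (3,-3)
{M/Stay/Lo/W, M/Stay/Lo/S, M/Stay/Mid/W, M/Stay/Mid/S, M/In/Lo/W, M/In/Lo/S, M/In/Mid/W, M/In/Mid/S, M/Out/Lo/W, M/Out/Lo/S, M/Out/Mid/W, M/Out/Mid/S} → row (-2,4) (-2,4) (-2,4) (-2,4)
{C/Stay/Lo/W, C/Stay/Lo/S, C/Stay/Mid/W, C/Stay/Mid/S, C/In/Lo/W, C/In/Lo/S, C/In/Mid/W, C/In/Mid/S, C/Out/Lo/W, C/Out/Lo/S, C/Out/Mid/W, C/Out/Mid/S} → row (-1,1) (-1,1) (-1,1) (-1,1)
That's 7 distinct rows out of 36 strategies.

7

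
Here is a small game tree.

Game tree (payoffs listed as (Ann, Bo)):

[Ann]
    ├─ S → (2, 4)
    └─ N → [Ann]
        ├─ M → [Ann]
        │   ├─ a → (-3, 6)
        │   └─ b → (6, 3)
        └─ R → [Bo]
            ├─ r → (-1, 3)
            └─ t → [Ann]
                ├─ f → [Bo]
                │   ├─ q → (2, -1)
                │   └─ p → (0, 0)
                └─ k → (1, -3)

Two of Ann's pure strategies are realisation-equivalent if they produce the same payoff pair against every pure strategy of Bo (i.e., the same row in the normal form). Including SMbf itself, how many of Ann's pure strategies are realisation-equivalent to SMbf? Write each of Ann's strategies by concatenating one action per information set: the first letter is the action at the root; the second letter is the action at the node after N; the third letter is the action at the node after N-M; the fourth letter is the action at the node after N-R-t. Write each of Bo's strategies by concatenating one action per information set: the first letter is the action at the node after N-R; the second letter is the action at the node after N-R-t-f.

8

Row for SMbf (columns rq, rp, tq, tp): (2,4) (2,4) (2,4) (2,4).
Under SMbf, Ann's choice at the node after N and at the node after N-M and at the node after N-R-t can never be reached regardless of what Bo does, so varying those choices leaves every outcome unchanged.
Holding the reachable choices fixed and varying the unreachable ones freely already gives 2 × 2 × 2 = 8 equivalent strategies.
No other strategy reproduces this row, so those 8 are the full class: SMaf, SMak, SMbf, SMbk, SRaf, SRak, SRbf, SRbk.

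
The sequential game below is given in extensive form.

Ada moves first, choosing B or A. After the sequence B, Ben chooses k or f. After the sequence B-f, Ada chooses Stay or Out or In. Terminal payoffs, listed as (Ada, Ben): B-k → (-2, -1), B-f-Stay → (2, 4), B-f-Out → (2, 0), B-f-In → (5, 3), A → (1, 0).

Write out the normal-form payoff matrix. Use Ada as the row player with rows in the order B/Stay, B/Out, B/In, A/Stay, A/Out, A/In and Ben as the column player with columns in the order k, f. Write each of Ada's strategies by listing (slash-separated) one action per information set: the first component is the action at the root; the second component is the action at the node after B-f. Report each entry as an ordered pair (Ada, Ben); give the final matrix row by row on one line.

B/Stay: (-2,-1) (2,4) | B/Out: (-2,-1) (2,0) | B/In: (-2,-1) (5,3) | A/Stay: (1,0) (1,0) | A/Out: (1,0) (1,0) | A/In: (1,0) (1,0)

Row B/Stay: k→(-2,-1), f→(2,4)
Row B/Out: k→(-2,-1), f→(2,0)
Row B/In: k→(-2,-1), f→(5,3)
Row A/Stay: k→(1,0), f→(1,0)
Row A/Out: k→(1,0), f→(1,0)
Row A/In: k→(1,0), f→(1,0)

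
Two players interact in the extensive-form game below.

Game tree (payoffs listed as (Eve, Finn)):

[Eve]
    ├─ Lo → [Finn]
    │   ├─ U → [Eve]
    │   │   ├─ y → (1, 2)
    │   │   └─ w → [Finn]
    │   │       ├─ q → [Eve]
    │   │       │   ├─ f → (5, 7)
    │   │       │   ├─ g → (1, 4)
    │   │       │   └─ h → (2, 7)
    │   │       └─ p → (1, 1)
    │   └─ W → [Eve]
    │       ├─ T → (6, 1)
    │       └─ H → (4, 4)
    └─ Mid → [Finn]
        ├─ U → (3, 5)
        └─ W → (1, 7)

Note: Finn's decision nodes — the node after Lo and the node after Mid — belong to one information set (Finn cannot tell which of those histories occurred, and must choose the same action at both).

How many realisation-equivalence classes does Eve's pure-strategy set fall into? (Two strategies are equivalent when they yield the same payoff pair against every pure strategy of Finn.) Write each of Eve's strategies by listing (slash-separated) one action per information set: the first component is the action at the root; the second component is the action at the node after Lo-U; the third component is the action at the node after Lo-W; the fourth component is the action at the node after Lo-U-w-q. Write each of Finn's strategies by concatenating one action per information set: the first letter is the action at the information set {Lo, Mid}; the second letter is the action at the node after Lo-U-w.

Eve has 24 pure strategies: Lo/y/T/f, Lo/y/T/g, Lo/y/T/h, Lo/y/H/f, Lo/y/H/g, Lo/y/H/h, Lo/w/T/f, Lo/w/T/g, Lo/w/T/h, Lo/w/H/f, Lo/w/H/g, Lo/w/H/h, Mid/y/T/f, Mid/y/T/g, Mid/y/T/h, Mid/y/H/f, Mid/y/H/g, Mid/y/H/h, Mid/w/T/f, Mid/w/T/g, Mid/w/T/h, Mid/w/H/f, Mid/w/H/g, Mid/w/H/h. Columns: Uq, Up, Wq, Wp.
{Lo/y/T/f, Lo/y/T/g, Lo/y/T/h} → row (1,2) (1,2) (6,1) (6,1)
{Lo/y/H/f, Lo/y/H/g, Lo/y/H/h} → row (1,2) (1,2) (4,4) (4,4)
{Lo/w/T/f} → row (5,7) (1,1) (6,1) (6,1)
{Lo/w/T/g} → row (1,4) (1,1) (6,1) (6,1)
{Lo/w/T/h} → row (2,7) (1,1) (6,1) (6,1)
{Lo/w/H/f} → row (5,7) (1,1) (4,4) (4,4)
{Lo/w/H/g} → row (1,4) (1,1) (4,4) (4,4)
{Lo/w/H/h} → row (2,7) (1,1) (4,4) (4,4)
{Mid/y/T/f, Mid/y/T/g, Mid/y/T/h, Mid/y/H/f, Mid/y/H/g, Mid/y/H/h, Mid/w/T/f, Mid/w/T/g, Mid/w/T/h, Mid/w/H/f, Mid/w/H/g, Mid/w/H/h} → row (3,5) (3,5) (1,7) (1,7)
That's 9 distinct rows out of 24 strategies.

9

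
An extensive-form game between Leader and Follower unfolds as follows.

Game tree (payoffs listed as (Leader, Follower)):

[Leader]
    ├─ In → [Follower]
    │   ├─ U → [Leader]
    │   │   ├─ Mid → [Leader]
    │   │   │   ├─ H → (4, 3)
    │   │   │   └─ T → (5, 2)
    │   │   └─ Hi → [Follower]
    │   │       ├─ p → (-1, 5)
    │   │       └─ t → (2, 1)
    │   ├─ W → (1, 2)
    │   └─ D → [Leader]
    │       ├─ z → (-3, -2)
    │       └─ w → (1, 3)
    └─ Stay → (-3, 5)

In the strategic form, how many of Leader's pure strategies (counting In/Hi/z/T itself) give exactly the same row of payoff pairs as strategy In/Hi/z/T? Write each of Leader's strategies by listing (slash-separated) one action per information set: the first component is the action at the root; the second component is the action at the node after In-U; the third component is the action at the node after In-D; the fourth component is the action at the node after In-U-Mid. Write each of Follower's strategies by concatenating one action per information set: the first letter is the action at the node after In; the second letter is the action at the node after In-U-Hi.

Row for In/Hi/z/T (columns Up, Ut, Wp, Wt, Dp, Dt): (-1,5) (2,1) (1,2) (1,2) (-3,-2) (-3,-2).
Under In/Hi/z/T, Leader's choice at the node after In-U-Mid can never be reached regardless of what Follower does, so varying those choices leaves every outcome unchanged.
Holding the reachable choices fixed and varying the unreachable one freely already gives 2 equivalent strategies.
No other strategy reproduces this row, so those 2 are the full class: In/Hi/z/H, In/Hi/z/T.

2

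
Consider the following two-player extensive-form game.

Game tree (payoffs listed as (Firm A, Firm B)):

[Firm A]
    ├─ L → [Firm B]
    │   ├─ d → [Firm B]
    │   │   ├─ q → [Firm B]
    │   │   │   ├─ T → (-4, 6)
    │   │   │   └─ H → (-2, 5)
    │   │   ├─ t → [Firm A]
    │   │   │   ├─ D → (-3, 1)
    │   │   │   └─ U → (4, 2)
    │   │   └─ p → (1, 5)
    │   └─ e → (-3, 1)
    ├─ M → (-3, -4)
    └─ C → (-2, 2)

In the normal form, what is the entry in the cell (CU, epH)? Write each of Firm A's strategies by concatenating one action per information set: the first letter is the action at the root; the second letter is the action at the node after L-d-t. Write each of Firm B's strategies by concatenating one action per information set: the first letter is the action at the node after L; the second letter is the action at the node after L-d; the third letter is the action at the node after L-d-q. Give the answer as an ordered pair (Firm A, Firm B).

Trace the play path from the root:
  Firm A plays C
→ terminal payoff (-2, 2).
(Firm A's choice at the node after L-d-t is never reached on this path, so it doesn't affect the outcome.)

(-2, 2)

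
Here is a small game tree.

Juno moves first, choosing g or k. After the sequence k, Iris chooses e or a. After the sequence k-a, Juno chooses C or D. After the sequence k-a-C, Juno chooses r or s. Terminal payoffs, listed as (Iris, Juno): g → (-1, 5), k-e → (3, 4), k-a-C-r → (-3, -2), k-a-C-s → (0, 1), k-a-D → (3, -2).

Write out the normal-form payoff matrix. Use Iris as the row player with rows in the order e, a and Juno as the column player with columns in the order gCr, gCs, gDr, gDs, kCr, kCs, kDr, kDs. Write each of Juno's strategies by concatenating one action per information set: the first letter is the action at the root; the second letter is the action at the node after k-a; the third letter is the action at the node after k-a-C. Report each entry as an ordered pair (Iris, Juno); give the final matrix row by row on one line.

          gCr      gCs      gDr      gDs      kCr      kCs      kDr      kDs
   e   (-1,5)   (-1,5)   (-1,5)   (-1,5)    (3,4)    (3,4)    (3,4)    (3,4)
   a   (-1,5)   (-1,5)   (-1,5)   (-1,5)  (-3,-2)    (0,1)   (3,-2)   (3,-2)

e: (-1,5) (-1,5) (-1,5) (-1,5) (3,4) (3,4) (3,4) (3,4) | a: (-1,5) (-1,5) (-1,5) (-1,5) (-3,-2) (0,1) (3,-2) (3,-2)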